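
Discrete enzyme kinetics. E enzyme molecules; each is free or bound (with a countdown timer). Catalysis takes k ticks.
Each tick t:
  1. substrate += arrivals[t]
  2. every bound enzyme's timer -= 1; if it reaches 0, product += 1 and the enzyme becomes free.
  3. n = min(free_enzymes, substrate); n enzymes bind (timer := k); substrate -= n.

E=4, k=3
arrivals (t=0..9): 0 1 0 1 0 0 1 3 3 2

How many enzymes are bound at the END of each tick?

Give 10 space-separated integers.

Answer: 0 1 1 2 1 1 1 4 4 4

Derivation:
t=0: arr=0 -> substrate=0 bound=0 product=0
t=1: arr=1 -> substrate=0 bound=1 product=0
t=2: arr=0 -> substrate=0 bound=1 product=0
t=3: arr=1 -> substrate=0 bound=2 product=0
t=4: arr=0 -> substrate=0 bound=1 product=1
t=5: arr=0 -> substrate=0 bound=1 product=1
t=6: arr=1 -> substrate=0 bound=1 product=2
t=7: arr=3 -> substrate=0 bound=4 product=2
t=8: arr=3 -> substrate=3 bound=4 product=2
t=9: arr=2 -> substrate=4 bound=4 product=3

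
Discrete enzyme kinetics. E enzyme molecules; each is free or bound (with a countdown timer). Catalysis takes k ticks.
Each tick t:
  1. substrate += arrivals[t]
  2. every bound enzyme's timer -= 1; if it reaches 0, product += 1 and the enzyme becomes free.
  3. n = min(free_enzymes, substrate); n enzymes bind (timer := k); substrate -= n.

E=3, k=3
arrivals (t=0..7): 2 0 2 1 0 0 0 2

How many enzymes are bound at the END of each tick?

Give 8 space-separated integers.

t=0: arr=2 -> substrate=0 bound=2 product=0
t=1: arr=0 -> substrate=0 bound=2 product=0
t=2: arr=2 -> substrate=1 bound=3 product=0
t=3: arr=1 -> substrate=0 bound=3 product=2
t=4: arr=0 -> substrate=0 bound=3 product=2
t=5: arr=0 -> substrate=0 bound=2 product=3
t=6: arr=0 -> substrate=0 bound=0 product=5
t=7: arr=2 -> substrate=0 bound=2 product=5

Answer: 2 2 3 3 3 2 0 2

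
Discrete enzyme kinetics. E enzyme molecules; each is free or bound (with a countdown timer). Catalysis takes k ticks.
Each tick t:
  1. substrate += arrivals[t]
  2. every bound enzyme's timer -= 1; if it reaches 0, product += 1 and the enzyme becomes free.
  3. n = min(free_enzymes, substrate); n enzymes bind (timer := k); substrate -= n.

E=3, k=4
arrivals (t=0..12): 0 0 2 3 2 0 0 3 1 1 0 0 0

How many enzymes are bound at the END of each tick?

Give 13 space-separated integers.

t=0: arr=0 -> substrate=0 bound=0 product=0
t=1: arr=0 -> substrate=0 bound=0 product=0
t=2: arr=2 -> substrate=0 bound=2 product=0
t=3: arr=3 -> substrate=2 bound=3 product=0
t=4: arr=2 -> substrate=4 bound=3 product=0
t=5: arr=0 -> substrate=4 bound=3 product=0
t=6: arr=0 -> substrate=2 bound=3 product=2
t=7: arr=3 -> substrate=4 bound=3 product=3
t=8: arr=1 -> substrate=5 bound=3 product=3
t=9: arr=1 -> substrate=6 bound=3 product=3
t=10: arr=0 -> substrate=4 bound=3 product=5
t=11: arr=0 -> substrate=3 bound=3 product=6
t=12: arr=0 -> substrate=3 bound=3 product=6

Answer: 0 0 2 3 3 3 3 3 3 3 3 3 3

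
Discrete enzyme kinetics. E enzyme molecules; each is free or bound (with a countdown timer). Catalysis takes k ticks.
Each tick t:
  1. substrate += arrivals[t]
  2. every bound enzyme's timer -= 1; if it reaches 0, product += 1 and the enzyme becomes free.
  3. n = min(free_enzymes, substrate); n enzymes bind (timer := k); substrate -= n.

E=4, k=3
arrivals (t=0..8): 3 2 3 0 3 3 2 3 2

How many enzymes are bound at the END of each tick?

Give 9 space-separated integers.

Answer: 3 4 4 4 4 4 4 4 4

Derivation:
t=0: arr=3 -> substrate=0 bound=3 product=0
t=1: arr=2 -> substrate=1 bound=4 product=0
t=2: arr=3 -> substrate=4 bound=4 product=0
t=3: arr=0 -> substrate=1 bound=4 product=3
t=4: arr=3 -> substrate=3 bound=4 product=4
t=5: arr=3 -> substrate=6 bound=4 product=4
t=6: arr=2 -> substrate=5 bound=4 product=7
t=7: arr=3 -> substrate=7 bound=4 product=8
t=8: arr=2 -> substrate=9 bound=4 product=8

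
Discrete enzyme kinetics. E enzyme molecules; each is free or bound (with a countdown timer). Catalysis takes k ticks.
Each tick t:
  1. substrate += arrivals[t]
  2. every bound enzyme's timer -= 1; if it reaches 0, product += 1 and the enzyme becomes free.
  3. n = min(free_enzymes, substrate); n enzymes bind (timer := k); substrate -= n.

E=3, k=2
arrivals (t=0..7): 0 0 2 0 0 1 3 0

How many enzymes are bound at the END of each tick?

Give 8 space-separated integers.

t=0: arr=0 -> substrate=0 bound=0 product=0
t=1: arr=0 -> substrate=0 bound=0 product=0
t=2: arr=2 -> substrate=0 bound=2 product=0
t=3: arr=0 -> substrate=0 bound=2 product=0
t=4: arr=0 -> substrate=0 bound=0 product=2
t=5: arr=1 -> substrate=0 bound=1 product=2
t=6: arr=3 -> substrate=1 bound=3 product=2
t=7: arr=0 -> substrate=0 bound=3 product=3

Answer: 0 0 2 2 0 1 3 3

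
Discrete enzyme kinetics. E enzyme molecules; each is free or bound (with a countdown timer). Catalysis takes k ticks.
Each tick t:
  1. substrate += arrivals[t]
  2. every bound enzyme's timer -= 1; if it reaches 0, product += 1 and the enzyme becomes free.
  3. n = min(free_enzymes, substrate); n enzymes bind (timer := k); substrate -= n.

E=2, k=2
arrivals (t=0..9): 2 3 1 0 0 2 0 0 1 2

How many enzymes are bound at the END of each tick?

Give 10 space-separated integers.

t=0: arr=2 -> substrate=0 bound=2 product=0
t=1: arr=3 -> substrate=3 bound=2 product=0
t=2: arr=1 -> substrate=2 bound=2 product=2
t=3: arr=0 -> substrate=2 bound=2 product=2
t=4: arr=0 -> substrate=0 bound=2 product=4
t=5: arr=2 -> substrate=2 bound=2 product=4
t=6: arr=0 -> substrate=0 bound=2 product=6
t=7: arr=0 -> substrate=0 bound=2 product=6
t=8: arr=1 -> substrate=0 bound=1 product=8
t=9: arr=2 -> substrate=1 bound=2 product=8

Answer: 2 2 2 2 2 2 2 2 1 2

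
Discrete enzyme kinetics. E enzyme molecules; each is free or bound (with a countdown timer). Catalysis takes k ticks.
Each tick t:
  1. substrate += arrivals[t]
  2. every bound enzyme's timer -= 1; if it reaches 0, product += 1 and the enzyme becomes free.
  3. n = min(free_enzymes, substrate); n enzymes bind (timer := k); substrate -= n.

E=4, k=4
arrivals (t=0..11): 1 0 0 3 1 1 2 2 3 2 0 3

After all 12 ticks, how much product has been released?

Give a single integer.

Answer: 8

Derivation:
t=0: arr=1 -> substrate=0 bound=1 product=0
t=1: arr=0 -> substrate=0 bound=1 product=0
t=2: arr=0 -> substrate=0 bound=1 product=0
t=3: arr=3 -> substrate=0 bound=4 product=0
t=4: arr=1 -> substrate=0 bound=4 product=1
t=5: arr=1 -> substrate=1 bound=4 product=1
t=6: arr=2 -> substrate=3 bound=4 product=1
t=7: arr=2 -> substrate=2 bound=4 product=4
t=8: arr=3 -> substrate=4 bound=4 product=5
t=9: arr=2 -> substrate=6 bound=4 product=5
t=10: arr=0 -> substrate=6 bound=4 product=5
t=11: arr=3 -> substrate=6 bound=4 product=8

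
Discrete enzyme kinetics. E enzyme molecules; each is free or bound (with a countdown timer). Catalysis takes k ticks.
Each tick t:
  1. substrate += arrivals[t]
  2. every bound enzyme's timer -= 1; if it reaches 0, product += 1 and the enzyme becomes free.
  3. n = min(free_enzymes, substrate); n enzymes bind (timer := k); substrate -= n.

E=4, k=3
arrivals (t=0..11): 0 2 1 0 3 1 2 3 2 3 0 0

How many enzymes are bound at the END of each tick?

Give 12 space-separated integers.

t=0: arr=0 -> substrate=0 bound=0 product=0
t=1: arr=2 -> substrate=0 bound=2 product=0
t=2: arr=1 -> substrate=0 bound=3 product=0
t=3: arr=0 -> substrate=0 bound=3 product=0
t=4: arr=3 -> substrate=0 bound=4 product=2
t=5: arr=1 -> substrate=0 bound=4 product=3
t=6: arr=2 -> substrate=2 bound=4 product=3
t=7: arr=3 -> substrate=2 bound=4 product=6
t=8: arr=2 -> substrate=3 bound=4 product=7
t=9: arr=3 -> substrate=6 bound=4 product=7
t=10: arr=0 -> substrate=3 bound=4 product=10
t=11: arr=0 -> substrate=2 bound=4 product=11

Answer: 0 2 3 3 4 4 4 4 4 4 4 4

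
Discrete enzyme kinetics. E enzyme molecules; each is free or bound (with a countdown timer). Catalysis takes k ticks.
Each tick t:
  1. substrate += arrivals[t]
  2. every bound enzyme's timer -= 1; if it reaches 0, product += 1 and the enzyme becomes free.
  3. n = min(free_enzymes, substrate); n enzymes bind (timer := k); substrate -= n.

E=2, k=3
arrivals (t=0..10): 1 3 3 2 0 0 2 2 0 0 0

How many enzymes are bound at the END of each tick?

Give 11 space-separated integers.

t=0: arr=1 -> substrate=0 bound=1 product=0
t=1: arr=3 -> substrate=2 bound=2 product=0
t=2: arr=3 -> substrate=5 bound=2 product=0
t=3: arr=2 -> substrate=6 bound=2 product=1
t=4: arr=0 -> substrate=5 bound=2 product=2
t=5: arr=0 -> substrate=5 bound=2 product=2
t=6: arr=2 -> substrate=6 bound=2 product=3
t=7: arr=2 -> substrate=7 bound=2 product=4
t=8: arr=0 -> substrate=7 bound=2 product=4
t=9: arr=0 -> substrate=6 bound=2 product=5
t=10: arr=0 -> substrate=5 bound=2 product=6

Answer: 1 2 2 2 2 2 2 2 2 2 2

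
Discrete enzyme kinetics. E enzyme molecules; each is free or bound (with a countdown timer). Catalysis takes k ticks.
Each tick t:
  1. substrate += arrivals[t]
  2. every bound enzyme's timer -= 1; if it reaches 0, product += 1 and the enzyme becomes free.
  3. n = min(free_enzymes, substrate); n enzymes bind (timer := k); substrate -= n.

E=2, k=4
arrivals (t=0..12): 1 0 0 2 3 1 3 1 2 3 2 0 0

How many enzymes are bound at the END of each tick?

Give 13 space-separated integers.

Answer: 1 1 1 2 2 2 2 2 2 2 2 2 2

Derivation:
t=0: arr=1 -> substrate=0 bound=1 product=0
t=1: arr=0 -> substrate=0 bound=1 product=0
t=2: arr=0 -> substrate=0 bound=1 product=0
t=3: arr=2 -> substrate=1 bound=2 product=0
t=4: arr=3 -> substrate=3 bound=2 product=1
t=5: arr=1 -> substrate=4 bound=2 product=1
t=6: arr=3 -> substrate=7 bound=2 product=1
t=7: arr=1 -> substrate=7 bound=2 product=2
t=8: arr=2 -> substrate=8 bound=2 product=3
t=9: arr=3 -> substrate=11 bound=2 product=3
t=10: arr=2 -> substrate=13 bound=2 product=3
t=11: arr=0 -> substrate=12 bound=2 product=4
t=12: arr=0 -> substrate=11 bound=2 product=5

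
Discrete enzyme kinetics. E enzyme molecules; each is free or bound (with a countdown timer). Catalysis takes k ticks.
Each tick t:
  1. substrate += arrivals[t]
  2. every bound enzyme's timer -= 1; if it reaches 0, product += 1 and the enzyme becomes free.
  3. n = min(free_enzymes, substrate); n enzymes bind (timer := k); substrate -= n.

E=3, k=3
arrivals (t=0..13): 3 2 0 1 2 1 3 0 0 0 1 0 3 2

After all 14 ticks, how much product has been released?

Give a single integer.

Answer: 12

Derivation:
t=0: arr=3 -> substrate=0 bound=3 product=0
t=1: arr=2 -> substrate=2 bound=3 product=0
t=2: arr=0 -> substrate=2 bound=3 product=0
t=3: arr=1 -> substrate=0 bound=3 product=3
t=4: arr=2 -> substrate=2 bound=3 product=3
t=5: arr=1 -> substrate=3 bound=3 product=3
t=6: arr=3 -> substrate=3 bound=3 product=6
t=7: arr=0 -> substrate=3 bound=3 product=6
t=8: arr=0 -> substrate=3 bound=3 product=6
t=9: arr=0 -> substrate=0 bound=3 product=9
t=10: arr=1 -> substrate=1 bound=3 product=9
t=11: arr=0 -> substrate=1 bound=3 product=9
t=12: arr=3 -> substrate=1 bound=3 product=12
t=13: arr=2 -> substrate=3 bound=3 product=12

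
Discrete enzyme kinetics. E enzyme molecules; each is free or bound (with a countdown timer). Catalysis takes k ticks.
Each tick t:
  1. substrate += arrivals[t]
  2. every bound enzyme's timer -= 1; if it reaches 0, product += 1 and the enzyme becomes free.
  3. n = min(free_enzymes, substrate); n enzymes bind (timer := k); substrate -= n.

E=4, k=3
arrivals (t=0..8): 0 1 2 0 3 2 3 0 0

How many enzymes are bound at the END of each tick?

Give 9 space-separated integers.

t=0: arr=0 -> substrate=0 bound=0 product=0
t=1: arr=1 -> substrate=0 bound=1 product=0
t=2: arr=2 -> substrate=0 bound=3 product=0
t=3: arr=0 -> substrate=0 bound=3 product=0
t=4: arr=3 -> substrate=1 bound=4 product=1
t=5: arr=2 -> substrate=1 bound=4 product=3
t=6: arr=3 -> substrate=4 bound=4 product=3
t=7: arr=0 -> substrate=2 bound=4 product=5
t=8: arr=0 -> substrate=0 bound=4 product=7

Answer: 0 1 3 3 4 4 4 4 4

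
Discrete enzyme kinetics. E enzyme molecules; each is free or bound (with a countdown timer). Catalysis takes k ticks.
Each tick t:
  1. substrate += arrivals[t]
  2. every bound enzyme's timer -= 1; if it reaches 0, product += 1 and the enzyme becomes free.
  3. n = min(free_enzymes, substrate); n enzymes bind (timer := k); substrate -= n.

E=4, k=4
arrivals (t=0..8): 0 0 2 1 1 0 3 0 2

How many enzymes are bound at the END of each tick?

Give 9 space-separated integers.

Answer: 0 0 2 3 4 4 4 4 4

Derivation:
t=0: arr=0 -> substrate=0 bound=0 product=0
t=1: arr=0 -> substrate=0 bound=0 product=0
t=2: arr=2 -> substrate=0 bound=2 product=0
t=3: arr=1 -> substrate=0 bound=3 product=0
t=4: arr=1 -> substrate=0 bound=4 product=0
t=5: arr=0 -> substrate=0 bound=4 product=0
t=6: arr=3 -> substrate=1 bound=4 product=2
t=7: arr=0 -> substrate=0 bound=4 product=3
t=8: arr=2 -> substrate=1 bound=4 product=4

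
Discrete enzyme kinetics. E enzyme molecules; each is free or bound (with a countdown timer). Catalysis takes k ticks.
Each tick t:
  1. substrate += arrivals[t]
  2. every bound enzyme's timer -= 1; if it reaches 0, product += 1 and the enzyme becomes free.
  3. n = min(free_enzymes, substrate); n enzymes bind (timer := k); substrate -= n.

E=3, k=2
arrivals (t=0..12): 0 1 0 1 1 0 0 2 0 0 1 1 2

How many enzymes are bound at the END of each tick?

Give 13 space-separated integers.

t=0: arr=0 -> substrate=0 bound=0 product=0
t=1: arr=1 -> substrate=0 bound=1 product=0
t=2: arr=0 -> substrate=0 bound=1 product=0
t=3: arr=1 -> substrate=0 bound=1 product=1
t=4: arr=1 -> substrate=0 bound=2 product=1
t=5: arr=0 -> substrate=0 bound=1 product=2
t=6: arr=0 -> substrate=0 bound=0 product=3
t=7: arr=2 -> substrate=0 bound=2 product=3
t=8: arr=0 -> substrate=0 bound=2 product=3
t=9: arr=0 -> substrate=0 bound=0 product=5
t=10: arr=1 -> substrate=0 bound=1 product=5
t=11: arr=1 -> substrate=0 bound=2 product=5
t=12: arr=2 -> substrate=0 bound=3 product=6

Answer: 0 1 1 1 2 1 0 2 2 0 1 2 3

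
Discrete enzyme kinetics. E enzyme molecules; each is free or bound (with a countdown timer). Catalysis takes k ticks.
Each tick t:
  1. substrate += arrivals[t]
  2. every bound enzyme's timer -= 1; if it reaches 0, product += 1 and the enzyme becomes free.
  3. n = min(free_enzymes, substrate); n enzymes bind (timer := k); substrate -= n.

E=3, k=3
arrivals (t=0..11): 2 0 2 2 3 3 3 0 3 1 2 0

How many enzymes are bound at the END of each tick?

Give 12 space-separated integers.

t=0: arr=2 -> substrate=0 bound=2 product=0
t=1: arr=0 -> substrate=0 bound=2 product=0
t=2: arr=2 -> substrate=1 bound=3 product=0
t=3: arr=2 -> substrate=1 bound=3 product=2
t=4: arr=3 -> substrate=4 bound=3 product=2
t=5: arr=3 -> substrate=6 bound=3 product=3
t=6: arr=3 -> substrate=7 bound=3 product=5
t=7: arr=0 -> substrate=7 bound=3 product=5
t=8: arr=3 -> substrate=9 bound=3 product=6
t=9: arr=1 -> substrate=8 bound=3 product=8
t=10: arr=2 -> substrate=10 bound=3 product=8
t=11: arr=0 -> substrate=9 bound=3 product=9

Answer: 2 2 3 3 3 3 3 3 3 3 3 3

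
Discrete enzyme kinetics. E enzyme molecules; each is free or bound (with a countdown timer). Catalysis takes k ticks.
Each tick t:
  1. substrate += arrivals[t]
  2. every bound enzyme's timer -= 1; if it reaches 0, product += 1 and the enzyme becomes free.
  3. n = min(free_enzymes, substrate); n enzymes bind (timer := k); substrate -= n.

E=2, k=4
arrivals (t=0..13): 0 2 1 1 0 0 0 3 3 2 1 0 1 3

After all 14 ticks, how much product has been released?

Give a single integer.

Answer: 6

Derivation:
t=0: arr=0 -> substrate=0 bound=0 product=0
t=1: arr=2 -> substrate=0 bound=2 product=0
t=2: arr=1 -> substrate=1 bound=2 product=0
t=3: arr=1 -> substrate=2 bound=2 product=0
t=4: arr=0 -> substrate=2 bound=2 product=0
t=5: arr=0 -> substrate=0 bound=2 product=2
t=6: arr=0 -> substrate=0 bound=2 product=2
t=7: arr=3 -> substrate=3 bound=2 product=2
t=8: arr=3 -> substrate=6 bound=2 product=2
t=9: arr=2 -> substrate=6 bound=2 product=4
t=10: arr=1 -> substrate=7 bound=2 product=4
t=11: arr=0 -> substrate=7 bound=2 product=4
t=12: arr=1 -> substrate=8 bound=2 product=4
t=13: arr=3 -> substrate=9 bound=2 product=6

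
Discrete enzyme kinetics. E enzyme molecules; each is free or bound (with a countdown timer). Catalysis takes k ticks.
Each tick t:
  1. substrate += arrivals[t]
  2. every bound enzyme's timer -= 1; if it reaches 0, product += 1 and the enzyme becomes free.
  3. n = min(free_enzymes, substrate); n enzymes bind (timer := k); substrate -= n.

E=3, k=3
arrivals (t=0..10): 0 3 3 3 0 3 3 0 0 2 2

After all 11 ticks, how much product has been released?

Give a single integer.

t=0: arr=0 -> substrate=0 bound=0 product=0
t=1: arr=3 -> substrate=0 bound=3 product=0
t=2: arr=3 -> substrate=3 bound=3 product=0
t=3: arr=3 -> substrate=6 bound=3 product=0
t=4: arr=0 -> substrate=3 bound=3 product=3
t=5: arr=3 -> substrate=6 bound=3 product=3
t=6: arr=3 -> substrate=9 bound=3 product=3
t=7: arr=0 -> substrate=6 bound=3 product=6
t=8: arr=0 -> substrate=6 bound=3 product=6
t=9: arr=2 -> substrate=8 bound=3 product=6
t=10: arr=2 -> substrate=7 bound=3 product=9

Answer: 9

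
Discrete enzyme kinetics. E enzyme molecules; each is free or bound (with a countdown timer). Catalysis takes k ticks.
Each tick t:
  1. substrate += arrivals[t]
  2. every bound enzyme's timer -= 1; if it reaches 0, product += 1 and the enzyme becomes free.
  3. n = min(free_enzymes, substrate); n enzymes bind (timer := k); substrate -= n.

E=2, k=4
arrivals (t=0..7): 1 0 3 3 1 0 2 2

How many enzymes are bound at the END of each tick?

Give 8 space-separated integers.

Answer: 1 1 2 2 2 2 2 2

Derivation:
t=0: arr=1 -> substrate=0 bound=1 product=0
t=1: arr=0 -> substrate=0 bound=1 product=0
t=2: arr=3 -> substrate=2 bound=2 product=0
t=3: arr=3 -> substrate=5 bound=2 product=0
t=4: arr=1 -> substrate=5 bound=2 product=1
t=5: arr=0 -> substrate=5 bound=2 product=1
t=6: arr=2 -> substrate=6 bound=2 product=2
t=7: arr=2 -> substrate=8 bound=2 product=2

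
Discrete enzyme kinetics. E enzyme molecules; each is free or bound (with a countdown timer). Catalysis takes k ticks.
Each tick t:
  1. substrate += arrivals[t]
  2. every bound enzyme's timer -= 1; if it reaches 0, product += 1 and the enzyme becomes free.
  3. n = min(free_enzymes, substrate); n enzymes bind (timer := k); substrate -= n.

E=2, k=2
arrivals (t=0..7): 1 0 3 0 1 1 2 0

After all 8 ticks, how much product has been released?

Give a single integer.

t=0: arr=1 -> substrate=0 bound=1 product=0
t=1: arr=0 -> substrate=0 bound=1 product=0
t=2: arr=3 -> substrate=1 bound=2 product=1
t=3: arr=0 -> substrate=1 bound=2 product=1
t=4: arr=1 -> substrate=0 bound=2 product=3
t=5: arr=1 -> substrate=1 bound=2 product=3
t=6: arr=2 -> substrate=1 bound=2 product=5
t=7: arr=0 -> substrate=1 bound=2 product=5

Answer: 5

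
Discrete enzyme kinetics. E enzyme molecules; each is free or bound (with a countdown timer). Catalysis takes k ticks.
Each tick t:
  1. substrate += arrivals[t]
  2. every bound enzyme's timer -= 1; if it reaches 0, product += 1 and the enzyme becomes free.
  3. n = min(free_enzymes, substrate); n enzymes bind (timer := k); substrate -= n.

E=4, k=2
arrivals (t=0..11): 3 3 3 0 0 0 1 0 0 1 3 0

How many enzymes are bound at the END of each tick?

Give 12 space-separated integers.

Answer: 3 4 4 4 2 1 1 1 0 1 4 3

Derivation:
t=0: arr=3 -> substrate=0 bound=3 product=0
t=1: arr=3 -> substrate=2 bound=4 product=0
t=2: arr=3 -> substrate=2 bound=4 product=3
t=3: arr=0 -> substrate=1 bound=4 product=4
t=4: arr=0 -> substrate=0 bound=2 product=7
t=5: arr=0 -> substrate=0 bound=1 product=8
t=6: arr=1 -> substrate=0 bound=1 product=9
t=7: arr=0 -> substrate=0 bound=1 product=9
t=8: arr=0 -> substrate=0 bound=0 product=10
t=9: arr=1 -> substrate=0 bound=1 product=10
t=10: arr=3 -> substrate=0 bound=4 product=10
t=11: arr=0 -> substrate=0 bound=3 product=11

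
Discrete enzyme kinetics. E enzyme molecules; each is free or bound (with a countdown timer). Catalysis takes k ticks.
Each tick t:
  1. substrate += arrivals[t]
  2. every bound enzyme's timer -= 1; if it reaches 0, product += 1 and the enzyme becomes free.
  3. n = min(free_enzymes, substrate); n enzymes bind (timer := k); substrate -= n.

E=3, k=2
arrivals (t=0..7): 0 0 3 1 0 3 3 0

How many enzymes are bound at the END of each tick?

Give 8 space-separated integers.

t=0: arr=0 -> substrate=0 bound=0 product=0
t=1: arr=0 -> substrate=0 bound=0 product=0
t=2: arr=3 -> substrate=0 bound=3 product=0
t=3: arr=1 -> substrate=1 bound=3 product=0
t=4: arr=0 -> substrate=0 bound=1 product=3
t=5: arr=3 -> substrate=1 bound=3 product=3
t=6: arr=3 -> substrate=3 bound=3 product=4
t=7: arr=0 -> substrate=1 bound=3 product=6

Answer: 0 0 3 3 1 3 3 3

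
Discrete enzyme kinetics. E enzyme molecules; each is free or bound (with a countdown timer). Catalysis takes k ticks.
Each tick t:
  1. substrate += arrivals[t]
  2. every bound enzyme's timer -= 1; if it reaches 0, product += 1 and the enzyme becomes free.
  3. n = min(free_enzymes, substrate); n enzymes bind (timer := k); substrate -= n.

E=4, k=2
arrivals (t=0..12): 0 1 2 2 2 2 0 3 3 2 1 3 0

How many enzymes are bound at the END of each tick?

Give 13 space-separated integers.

Answer: 0 1 3 4 4 4 2 3 4 4 4 4 4

Derivation:
t=0: arr=0 -> substrate=0 bound=0 product=0
t=1: arr=1 -> substrate=0 bound=1 product=0
t=2: arr=2 -> substrate=0 bound=3 product=0
t=3: arr=2 -> substrate=0 bound=4 product=1
t=4: arr=2 -> substrate=0 bound=4 product=3
t=5: arr=2 -> substrate=0 bound=4 product=5
t=6: arr=0 -> substrate=0 bound=2 product=7
t=7: arr=3 -> substrate=0 bound=3 product=9
t=8: arr=3 -> substrate=2 bound=4 product=9
t=9: arr=2 -> substrate=1 bound=4 product=12
t=10: arr=1 -> substrate=1 bound=4 product=13
t=11: arr=3 -> substrate=1 bound=4 product=16
t=12: arr=0 -> substrate=0 bound=4 product=17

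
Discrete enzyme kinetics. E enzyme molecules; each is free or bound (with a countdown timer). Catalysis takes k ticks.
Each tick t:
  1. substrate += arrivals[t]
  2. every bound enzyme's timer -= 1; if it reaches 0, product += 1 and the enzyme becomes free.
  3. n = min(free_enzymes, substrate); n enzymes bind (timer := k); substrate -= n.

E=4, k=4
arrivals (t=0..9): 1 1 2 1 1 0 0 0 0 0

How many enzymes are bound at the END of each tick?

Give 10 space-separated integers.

Answer: 1 2 4 4 4 4 2 2 1 0

Derivation:
t=0: arr=1 -> substrate=0 bound=1 product=0
t=1: arr=1 -> substrate=0 bound=2 product=0
t=2: arr=2 -> substrate=0 bound=4 product=0
t=3: arr=1 -> substrate=1 bound=4 product=0
t=4: arr=1 -> substrate=1 bound=4 product=1
t=5: arr=0 -> substrate=0 bound=4 product=2
t=6: arr=0 -> substrate=0 bound=2 product=4
t=7: arr=0 -> substrate=0 bound=2 product=4
t=8: arr=0 -> substrate=0 bound=1 product=5
t=9: arr=0 -> substrate=0 bound=0 product=6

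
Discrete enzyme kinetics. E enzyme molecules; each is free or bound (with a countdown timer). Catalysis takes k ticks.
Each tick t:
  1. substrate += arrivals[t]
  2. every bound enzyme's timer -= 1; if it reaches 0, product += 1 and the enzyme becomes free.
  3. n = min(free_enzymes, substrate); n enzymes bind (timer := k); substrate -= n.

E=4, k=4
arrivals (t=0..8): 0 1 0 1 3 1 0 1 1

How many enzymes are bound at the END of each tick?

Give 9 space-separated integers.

t=0: arr=0 -> substrate=0 bound=0 product=0
t=1: arr=1 -> substrate=0 bound=1 product=0
t=2: arr=0 -> substrate=0 bound=1 product=0
t=3: arr=1 -> substrate=0 bound=2 product=0
t=4: arr=3 -> substrate=1 bound=4 product=0
t=5: arr=1 -> substrate=1 bound=4 product=1
t=6: arr=0 -> substrate=1 bound=4 product=1
t=7: arr=1 -> substrate=1 bound=4 product=2
t=8: arr=1 -> substrate=0 bound=4 product=4

Answer: 0 1 1 2 4 4 4 4 4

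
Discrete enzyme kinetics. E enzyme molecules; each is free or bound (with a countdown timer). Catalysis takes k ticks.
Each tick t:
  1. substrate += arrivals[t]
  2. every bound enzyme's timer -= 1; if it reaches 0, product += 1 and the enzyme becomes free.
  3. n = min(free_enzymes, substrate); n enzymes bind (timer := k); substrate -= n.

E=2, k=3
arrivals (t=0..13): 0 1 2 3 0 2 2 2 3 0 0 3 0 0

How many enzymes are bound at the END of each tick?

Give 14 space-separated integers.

Answer: 0 1 2 2 2 2 2 2 2 2 2 2 2 2

Derivation:
t=0: arr=0 -> substrate=0 bound=0 product=0
t=1: arr=1 -> substrate=0 bound=1 product=0
t=2: arr=2 -> substrate=1 bound=2 product=0
t=3: arr=3 -> substrate=4 bound=2 product=0
t=4: arr=0 -> substrate=3 bound=2 product=1
t=5: arr=2 -> substrate=4 bound=2 product=2
t=6: arr=2 -> substrate=6 bound=2 product=2
t=7: arr=2 -> substrate=7 bound=2 product=3
t=8: arr=3 -> substrate=9 bound=2 product=4
t=9: arr=0 -> substrate=9 bound=2 product=4
t=10: arr=0 -> substrate=8 bound=2 product=5
t=11: arr=3 -> substrate=10 bound=2 product=6
t=12: arr=0 -> substrate=10 bound=2 product=6
t=13: arr=0 -> substrate=9 bound=2 product=7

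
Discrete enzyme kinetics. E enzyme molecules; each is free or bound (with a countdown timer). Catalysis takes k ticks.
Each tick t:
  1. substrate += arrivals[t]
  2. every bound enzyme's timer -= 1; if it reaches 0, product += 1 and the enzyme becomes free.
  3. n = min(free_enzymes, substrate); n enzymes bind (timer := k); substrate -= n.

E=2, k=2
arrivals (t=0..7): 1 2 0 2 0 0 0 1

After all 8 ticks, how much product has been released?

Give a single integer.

t=0: arr=1 -> substrate=0 bound=1 product=0
t=1: arr=2 -> substrate=1 bound=2 product=0
t=2: arr=0 -> substrate=0 bound=2 product=1
t=3: arr=2 -> substrate=1 bound=2 product=2
t=4: arr=0 -> substrate=0 bound=2 product=3
t=5: arr=0 -> substrate=0 bound=1 product=4
t=6: arr=0 -> substrate=0 bound=0 product=5
t=7: arr=1 -> substrate=0 bound=1 product=5

Answer: 5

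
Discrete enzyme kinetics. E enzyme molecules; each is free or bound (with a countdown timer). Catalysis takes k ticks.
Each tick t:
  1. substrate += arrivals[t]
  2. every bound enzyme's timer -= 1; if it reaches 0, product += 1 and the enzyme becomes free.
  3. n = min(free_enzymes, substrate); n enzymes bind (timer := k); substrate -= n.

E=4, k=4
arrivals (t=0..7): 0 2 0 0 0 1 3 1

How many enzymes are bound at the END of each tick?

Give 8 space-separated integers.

Answer: 0 2 2 2 2 1 4 4

Derivation:
t=0: arr=0 -> substrate=0 bound=0 product=0
t=1: arr=2 -> substrate=0 bound=2 product=0
t=2: arr=0 -> substrate=0 bound=2 product=0
t=3: arr=0 -> substrate=0 bound=2 product=0
t=4: arr=0 -> substrate=0 bound=2 product=0
t=5: arr=1 -> substrate=0 bound=1 product=2
t=6: arr=3 -> substrate=0 bound=4 product=2
t=7: arr=1 -> substrate=1 bound=4 product=2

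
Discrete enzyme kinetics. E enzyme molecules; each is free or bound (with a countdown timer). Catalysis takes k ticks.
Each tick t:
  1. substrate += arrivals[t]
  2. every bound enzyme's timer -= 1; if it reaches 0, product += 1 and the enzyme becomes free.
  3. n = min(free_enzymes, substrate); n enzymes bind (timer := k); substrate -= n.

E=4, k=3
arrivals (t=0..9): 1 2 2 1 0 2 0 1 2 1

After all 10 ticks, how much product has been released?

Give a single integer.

t=0: arr=1 -> substrate=0 bound=1 product=0
t=1: arr=2 -> substrate=0 bound=3 product=0
t=2: arr=2 -> substrate=1 bound=4 product=0
t=3: arr=1 -> substrate=1 bound=4 product=1
t=4: arr=0 -> substrate=0 bound=3 product=3
t=5: arr=2 -> substrate=0 bound=4 product=4
t=6: arr=0 -> substrate=0 bound=3 product=5
t=7: arr=1 -> substrate=0 bound=3 product=6
t=8: arr=2 -> substrate=0 bound=3 product=8
t=9: arr=1 -> substrate=0 bound=4 product=8

Answer: 8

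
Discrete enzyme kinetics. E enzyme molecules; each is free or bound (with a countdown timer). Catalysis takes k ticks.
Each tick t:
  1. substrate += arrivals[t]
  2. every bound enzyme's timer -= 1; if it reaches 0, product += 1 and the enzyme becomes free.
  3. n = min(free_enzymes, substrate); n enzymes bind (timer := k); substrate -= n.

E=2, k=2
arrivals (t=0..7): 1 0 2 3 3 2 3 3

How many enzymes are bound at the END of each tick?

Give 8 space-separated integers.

Answer: 1 1 2 2 2 2 2 2

Derivation:
t=0: arr=1 -> substrate=0 bound=1 product=0
t=1: arr=0 -> substrate=0 bound=1 product=0
t=2: arr=2 -> substrate=0 bound=2 product=1
t=3: arr=3 -> substrate=3 bound=2 product=1
t=4: arr=3 -> substrate=4 bound=2 product=3
t=5: arr=2 -> substrate=6 bound=2 product=3
t=6: arr=3 -> substrate=7 bound=2 product=5
t=7: arr=3 -> substrate=10 bound=2 product=5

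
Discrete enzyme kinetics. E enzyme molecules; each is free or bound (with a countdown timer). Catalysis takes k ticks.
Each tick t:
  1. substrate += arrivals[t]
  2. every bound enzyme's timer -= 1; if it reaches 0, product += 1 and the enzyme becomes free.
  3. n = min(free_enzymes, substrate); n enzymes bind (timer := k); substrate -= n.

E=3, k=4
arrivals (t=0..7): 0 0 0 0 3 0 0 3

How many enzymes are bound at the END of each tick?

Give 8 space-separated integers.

t=0: arr=0 -> substrate=0 bound=0 product=0
t=1: arr=0 -> substrate=0 bound=0 product=0
t=2: arr=0 -> substrate=0 bound=0 product=0
t=3: arr=0 -> substrate=0 bound=0 product=0
t=4: arr=3 -> substrate=0 bound=3 product=0
t=5: arr=0 -> substrate=0 bound=3 product=0
t=6: arr=0 -> substrate=0 bound=3 product=0
t=7: arr=3 -> substrate=3 bound=3 product=0

Answer: 0 0 0 0 3 3 3 3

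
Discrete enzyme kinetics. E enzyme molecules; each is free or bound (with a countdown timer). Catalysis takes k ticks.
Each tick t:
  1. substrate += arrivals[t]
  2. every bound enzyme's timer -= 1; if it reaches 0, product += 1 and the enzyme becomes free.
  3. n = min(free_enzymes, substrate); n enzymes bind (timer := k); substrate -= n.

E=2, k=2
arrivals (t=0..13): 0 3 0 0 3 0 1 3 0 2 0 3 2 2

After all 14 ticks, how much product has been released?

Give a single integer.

t=0: arr=0 -> substrate=0 bound=0 product=0
t=1: arr=3 -> substrate=1 bound=2 product=0
t=2: arr=0 -> substrate=1 bound=2 product=0
t=3: arr=0 -> substrate=0 bound=1 product=2
t=4: arr=3 -> substrate=2 bound=2 product=2
t=5: arr=0 -> substrate=1 bound=2 product=3
t=6: arr=1 -> substrate=1 bound=2 product=4
t=7: arr=3 -> substrate=3 bound=2 product=5
t=8: arr=0 -> substrate=2 bound=2 product=6
t=9: arr=2 -> substrate=3 bound=2 product=7
t=10: arr=0 -> substrate=2 bound=2 product=8
t=11: arr=3 -> substrate=4 bound=2 product=9
t=12: arr=2 -> substrate=5 bound=2 product=10
t=13: arr=2 -> substrate=6 bound=2 product=11

Answer: 11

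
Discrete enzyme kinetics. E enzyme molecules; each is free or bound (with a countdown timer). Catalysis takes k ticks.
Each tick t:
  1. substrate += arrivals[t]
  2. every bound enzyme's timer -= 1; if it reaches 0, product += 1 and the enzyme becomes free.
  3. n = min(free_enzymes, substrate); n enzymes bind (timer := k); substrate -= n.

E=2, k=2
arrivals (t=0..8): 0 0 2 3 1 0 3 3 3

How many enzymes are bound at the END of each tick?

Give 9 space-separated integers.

Answer: 0 0 2 2 2 2 2 2 2

Derivation:
t=0: arr=0 -> substrate=0 bound=0 product=0
t=1: arr=0 -> substrate=0 bound=0 product=0
t=2: arr=2 -> substrate=0 bound=2 product=0
t=3: arr=3 -> substrate=3 bound=2 product=0
t=4: arr=1 -> substrate=2 bound=2 product=2
t=5: arr=0 -> substrate=2 bound=2 product=2
t=6: arr=3 -> substrate=3 bound=2 product=4
t=7: arr=3 -> substrate=6 bound=2 product=4
t=8: arr=3 -> substrate=7 bound=2 product=6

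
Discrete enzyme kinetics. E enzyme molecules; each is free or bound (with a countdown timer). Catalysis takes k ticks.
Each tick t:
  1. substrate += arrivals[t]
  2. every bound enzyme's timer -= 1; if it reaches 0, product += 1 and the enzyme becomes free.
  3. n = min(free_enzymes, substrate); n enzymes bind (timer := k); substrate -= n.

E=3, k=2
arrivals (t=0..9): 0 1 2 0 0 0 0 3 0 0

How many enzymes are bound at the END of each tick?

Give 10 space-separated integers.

t=0: arr=0 -> substrate=0 bound=0 product=0
t=1: arr=1 -> substrate=0 bound=1 product=0
t=2: arr=2 -> substrate=0 bound=3 product=0
t=3: arr=0 -> substrate=0 bound=2 product=1
t=4: arr=0 -> substrate=0 bound=0 product=3
t=5: arr=0 -> substrate=0 bound=0 product=3
t=6: arr=0 -> substrate=0 bound=0 product=3
t=7: arr=3 -> substrate=0 bound=3 product=3
t=8: arr=0 -> substrate=0 bound=3 product=3
t=9: arr=0 -> substrate=0 bound=0 product=6

Answer: 0 1 3 2 0 0 0 3 3 0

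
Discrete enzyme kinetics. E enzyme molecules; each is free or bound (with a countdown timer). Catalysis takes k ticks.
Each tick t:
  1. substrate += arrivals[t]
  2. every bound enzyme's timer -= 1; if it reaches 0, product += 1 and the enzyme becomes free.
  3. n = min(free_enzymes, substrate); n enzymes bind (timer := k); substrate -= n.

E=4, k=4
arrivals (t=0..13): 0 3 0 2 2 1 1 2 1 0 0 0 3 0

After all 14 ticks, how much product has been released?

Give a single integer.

t=0: arr=0 -> substrate=0 bound=0 product=0
t=1: arr=3 -> substrate=0 bound=3 product=0
t=2: arr=0 -> substrate=0 bound=3 product=0
t=3: arr=2 -> substrate=1 bound=4 product=0
t=4: arr=2 -> substrate=3 bound=4 product=0
t=5: arr=1 -> substrate=1 bound=4 product=3
t=6: arr=1 -> substrate=2 bound=4 product=3
t=7: arr=2 -> substrate=3 bound=4 product=4
t=8: arr=1 -> substrate=4 bound=4 product=4
t=9: arr=0 -> substrate=1 bound=4 product=7
t=10: arr=0 -> substrate=1 bound=4 product=7
t=11: arr=0 -> substrate=0 bound=4 product=8
t=12: arr=3 -> substrate=3 bound=4 product=8
t=13: arr=0 -> substrate=0 bound=4 product=11

Answer: 11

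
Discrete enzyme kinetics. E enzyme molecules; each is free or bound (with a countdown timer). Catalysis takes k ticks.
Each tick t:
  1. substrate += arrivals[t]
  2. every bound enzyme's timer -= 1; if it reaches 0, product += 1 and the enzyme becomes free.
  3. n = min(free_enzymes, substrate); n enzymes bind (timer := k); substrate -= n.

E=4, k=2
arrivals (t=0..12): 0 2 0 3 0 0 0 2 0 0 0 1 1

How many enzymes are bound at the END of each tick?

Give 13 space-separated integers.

Answer: 0 2 2 3 3 0 0 2 2 0 0 1 2

Derivation:
t=0: arr=0 -> substrate=0 bound=0 product=0
t=1: arr=2 -> substrate=0 bound=2 product=0
t=2: arr=0 -> substrate=0 bound=2 product=0
t=3: arr=3 -> substrate=0 bound=3 product=2
t=4: arr=0 -> substrate=0 bound=3 product=2
t=5: arr=0 -> substrate=0 bound=0 product=5
t=6: arr=0 -> substrate=0 bound=0 product=5
t=7: arr=2 -> substrate=0 bound=2 product=5
t=8: arr=0 -> substrate=0 bound=2 product=5
t=9: arr=0 -> substrate=0 bound=0 product=7
t=10: arr=0 -> substrate=0 bound=0 product=7
t=11: arr=1 -> substrate=0 bound=1 product=7
t=12: arr=1 -> substrate=0 bound=2 product=7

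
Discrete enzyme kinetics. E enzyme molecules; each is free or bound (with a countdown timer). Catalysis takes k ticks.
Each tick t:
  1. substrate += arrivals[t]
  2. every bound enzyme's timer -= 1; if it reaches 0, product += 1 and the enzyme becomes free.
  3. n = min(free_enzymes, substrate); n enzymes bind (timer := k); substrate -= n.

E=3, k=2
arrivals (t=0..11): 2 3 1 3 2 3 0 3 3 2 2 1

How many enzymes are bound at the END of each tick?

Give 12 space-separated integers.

Answer: 2 3 3 3 3 3 3 3 3 3 3 3

Derivation:
t=0: arr=2 -> substrate=0 bound=2 product=0
t=1: arr=3 -> substrate=2 bound=3 product=0
t=2: arr=1 -> substrate=1 bound=3 product=2
t=3: arr=3 -> substrate=3 bound=3 product=3
t=4: arr=2 -> substrate=3 bound=3 product=5
t=5: arr=3 -> substrate=5 bound=3 product=6
t=6: arr=0 -> substrate=3 bound=3 product=8
t=7: arr=3 -> substrate=5 bound=3 product=9
t=8: arr=3 -> substrate=6 bound=3 product=11
t=9: arr=2 -> substrate=7 bound=3 product=12
t=10: arr=2 -> substrate=7 bound=3 product=14
t=11: arr=1 -> substrate=7 bound=3 product=15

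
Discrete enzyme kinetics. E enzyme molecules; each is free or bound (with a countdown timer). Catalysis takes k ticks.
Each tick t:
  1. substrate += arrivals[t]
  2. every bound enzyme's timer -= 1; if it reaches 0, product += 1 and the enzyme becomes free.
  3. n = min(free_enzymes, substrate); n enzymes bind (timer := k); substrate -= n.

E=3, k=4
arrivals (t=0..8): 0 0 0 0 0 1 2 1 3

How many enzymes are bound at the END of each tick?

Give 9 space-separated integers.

Answer: 0 0 0 0 0 1 3 3 3

Derivation:
t=0: arr=0 -> substrate=0 bound=0 product=0
t=1: arr=0 -> substrate=0 bound=0 product=0
t=2: arr=0 -> substrate=0 bound=0 product=0
t=3: arr=0 -> substrate=0 bound=0 product=0
t=4: arr=0 -> substrate=0 bound=0 product=0
t=5: arr=1 -> substrate=0 bound=1 product=0
t=6: arr=2 -> substrate=0 bound=3 product=0
t=7: arr=1 -> substrate=1 bound=3 product=0
t=8: arr=3 -> substrate=4 bound=3 product=0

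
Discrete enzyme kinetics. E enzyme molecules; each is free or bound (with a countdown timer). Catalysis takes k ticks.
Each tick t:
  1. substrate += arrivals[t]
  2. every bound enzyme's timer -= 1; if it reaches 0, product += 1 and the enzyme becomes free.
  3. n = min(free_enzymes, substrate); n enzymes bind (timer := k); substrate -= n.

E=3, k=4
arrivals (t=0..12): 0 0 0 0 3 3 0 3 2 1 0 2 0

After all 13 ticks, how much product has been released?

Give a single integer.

t=0: arr=0 -> substrate=0 bound=0 product=0
t=1: arr=0 -> substrate=0 bound=0 product=0
t=2: arr=0 -> substrate=0 bound=0 product=0
t=3: arr=0 -> substrate=0 bound=0 product=0
t=4: arr=3 -> substrate=0 bound=3 product=0
t=5: arr=3 -> substrate=3 bound=3 product=0
t=6: arr=0 -> substrate=3 bound=3 product=0
t=7: arr=3 -> substrate=6 bound=3 product=0
t=8: arr=2 -> substrate=5 bound=3 product=3
t=9: arr=1 -> substrate=6 bound=3 product=3
t=10: arr=0 -> substrate=6 bound=3 product=3
t=11: arr=2 -> substrate=8 bound=3 product=3
t=12: arr=0 -> substrate=5 bound=3 product=6

Answer: 6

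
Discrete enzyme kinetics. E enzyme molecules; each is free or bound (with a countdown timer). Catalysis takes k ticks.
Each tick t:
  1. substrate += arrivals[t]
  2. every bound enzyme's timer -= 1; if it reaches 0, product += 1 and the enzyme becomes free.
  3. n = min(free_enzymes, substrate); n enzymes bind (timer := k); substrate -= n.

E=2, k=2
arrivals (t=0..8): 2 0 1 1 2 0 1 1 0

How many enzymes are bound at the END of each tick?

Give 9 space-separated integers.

t=0: arr=2 -> substrate=0 bound=2 product=0
t=1: arr=0 -> substrate=0 bound=2 product=0
t=2: arr=1 -> substrate=0 bound=1 product=2
t=3: arr=1 -> substrate=0 bound=2 product=2
t=4: arr=2 -> substrate=1 bound=2 product=3
t=5: arr=0 -> substrate=0 bound=2 product=4
t=6: arr=1 -> substrate=0 bound=2 product=5
t=7: arr=1 -> substrate=0 bound=2 product=6
t=8: arr=0 -> substrate=0 bound=1 product=7

Answer: 2 2 1 2 2 2 2 2 1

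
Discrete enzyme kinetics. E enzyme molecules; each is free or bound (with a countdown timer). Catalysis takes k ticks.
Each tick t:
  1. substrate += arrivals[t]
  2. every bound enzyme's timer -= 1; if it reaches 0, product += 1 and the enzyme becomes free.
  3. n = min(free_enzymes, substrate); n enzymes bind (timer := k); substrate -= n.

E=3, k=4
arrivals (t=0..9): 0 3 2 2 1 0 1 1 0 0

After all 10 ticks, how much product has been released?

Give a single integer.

Answer: 6

Derivation:
t=0: arr=0 -> substrate=0 bound=0 product=0
t=1: arr=3 -> substrate=0 bound=3 product=0
t=2: arr=2 -> substrate=2 bound=3 product=0
t=3: arr=2 -> substrate=4 bound=3 product=0
t=4: arr=1 -> substrate=5 bound=3 product=0
t=5: arr=0 -> substrate=2 bound=3 product=3
t=6: arr=1 -> substrate=3 bound=3 product=3
t=7: arr=1 -> substrate=4 bound=3 product=3
t=8: arr=0 -> substrate=4 bound=3 product=3
t=9: arr=0 -> substrate=1 bound=3 product=6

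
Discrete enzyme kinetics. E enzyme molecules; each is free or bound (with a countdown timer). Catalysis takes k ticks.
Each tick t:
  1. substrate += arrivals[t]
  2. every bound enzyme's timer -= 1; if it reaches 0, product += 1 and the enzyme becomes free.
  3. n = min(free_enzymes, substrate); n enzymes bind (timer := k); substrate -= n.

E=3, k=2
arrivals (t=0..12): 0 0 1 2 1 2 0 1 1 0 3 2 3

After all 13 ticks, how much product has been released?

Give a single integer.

Answer: 11

Derivation:
t=0: arr=0 -> substrate=0 bound=0 product=0
t=1: arr=0 -> substrate=0 bound=0 product=0
t=2: arr=1 -> substrate=0 bound=1 product=0
t=3: arr=2 -> substrate=0 bound=3 product=0
t=4: arr=1 -> substrate=0 bound=3 product=1
t=5: arr=2 -> substrate=0 bound=3 product=3
t=6: arr=0 -> substrate=0 bound=2 product=4
t=7: arr=1 -> substrate=0 bound=1 product=6
t=8: arr=1 -> substrate=0 bound=2 product=6
t=9: arr=0 -> substrate=0 bound=1 product=7
t=10: arr=3 -> substrate=0 bound=3 product=8
t=11: arr=2 -> substrate=2 bound=3 product=8
t=12: arr=3 -> substrate=2 bound=3 product=11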